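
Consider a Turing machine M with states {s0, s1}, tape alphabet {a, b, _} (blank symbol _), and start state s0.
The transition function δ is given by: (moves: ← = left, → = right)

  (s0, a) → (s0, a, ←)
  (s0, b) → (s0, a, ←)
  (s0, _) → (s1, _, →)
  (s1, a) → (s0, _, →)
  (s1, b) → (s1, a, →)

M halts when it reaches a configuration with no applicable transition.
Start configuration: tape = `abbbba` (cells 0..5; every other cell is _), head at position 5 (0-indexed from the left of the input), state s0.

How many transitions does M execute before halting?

s0 | _abbbb[a]__   read a → write a, move ←, go to s0
s0 | _abbb[b]a__   read b → write a, move ←, go to s0
s0 | _abb[b]aa__   read b → write a, move ←, go to s0
s0 | _ab[b]aaa__   read b → write a, move ←, go to s0
s0 | _a[b]aaaa__   read b → write a, move ←, go to s0
s0 | _[a]aaaaa__   read a → write a, move ←, go to s0
s0 | [_]aaaaaa__   read _ → write _, move →, go to s1
s1 | _[a]aaaaa__   read a → write _, move →, go to s0
s0 | __[a]aaaa__   read a → write a, move ←, go to s0
s0 | _[_]aaaaa__   read _ → write _, move →, go to s1
s1 | __[a]aaaa__   read a → write _, move →, go to s0
s0 | ___[a]aaa__   read a → write a, move ←, go to s0
s0 | __[_]aaaa__   read _ → write _, move →, go to s1
s1 | ___[a]aaa__   read a → write _, move →, go to s0
s0 | ____[a]aa__   read a → write a, move ←, go to s0
s0 | ___[_]aaa__   read _ → write _, move →, go to s1
s1 | ____[a]aa__   read a → write _, move →, go to s0
s0 | _____[a]a__   read a → write a, move ←, go to s0
s0 | ____[_]aa__   read _ → write _, move →, go to s1
s1 | _____[a]a__   read a → write _, move →, go to s0
s0 | ______[a]__   read a → write a, move ←, go to s0
s0 | _____[_]a__   read _ → write _, move →, go to s1
s1 | ______[a]__   read a → write _, move →, go to s0
s0 | _______[_]_   read _ → write _, move →, go to s1
s1 | ________[_]
M halts after 24 transitions.

24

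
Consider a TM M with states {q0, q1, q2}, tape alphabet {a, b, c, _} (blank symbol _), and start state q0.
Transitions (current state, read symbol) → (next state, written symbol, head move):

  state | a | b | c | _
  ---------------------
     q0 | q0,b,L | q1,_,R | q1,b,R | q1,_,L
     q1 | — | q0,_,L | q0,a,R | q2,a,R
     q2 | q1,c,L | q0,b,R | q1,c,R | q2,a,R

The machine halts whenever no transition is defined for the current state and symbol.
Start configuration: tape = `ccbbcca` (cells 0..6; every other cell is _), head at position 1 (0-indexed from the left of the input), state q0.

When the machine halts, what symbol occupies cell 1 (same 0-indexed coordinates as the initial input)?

_

q0 | c[c]bbcca   read c → write b, move R, go to q1
q1 | cb[b]bcca   read b → write _, move L, go to q0
q0 | c[b]_bcca   read b → write _, move R, go to q1
q1 | c_[_]bcca   read _ → write a, move R, go to q2
q2 | c_a[b]cca   read b → write b, move R, go to q0
q0 | c_ab[c]ca   read c → write b, move R, go to q1
q1 | c_abb[c]a   read c → write a, move R, go to q0
q0 | c_abba[a]   read a → write b, move L, go to q0
q0 | c_abb[a]b   read a → write b, move L, go to q0
q0 | c_ab[b]bb   read b → write _, move R, go to q1
q1 | c_ab_[b]b   read b → write _, move L, go to q0
q0 | c_ab[_]_b   read _ → write _, move L, go to q1
q1 | c_a[b]__b   read b → write _, move L, go to q0
q0 | c_[a]___b   read a → write b, move L, go to q0
q0 | c[_]b___b   read _ → write _, move L, go to q1
q1 | [c]_b___b   read c → write a, move R, go to q0
q0 | a[_]b___b   read _ → write _, move L, go to q1
q1 | [a]_b___b
Cell 1 holds _ when M halts.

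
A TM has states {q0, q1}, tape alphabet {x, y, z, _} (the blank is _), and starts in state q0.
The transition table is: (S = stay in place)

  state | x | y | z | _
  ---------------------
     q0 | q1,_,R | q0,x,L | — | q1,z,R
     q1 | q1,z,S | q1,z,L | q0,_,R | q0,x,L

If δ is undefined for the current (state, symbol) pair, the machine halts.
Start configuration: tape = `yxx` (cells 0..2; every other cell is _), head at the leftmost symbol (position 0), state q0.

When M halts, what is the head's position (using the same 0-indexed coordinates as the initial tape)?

3

state=q0 head=0 tape=_[y]xx__   (q0,y)→(q0,x,L)
state=q0 head=-1 tape=[_]xxx__   (q0,_)→(q1,z,R)
state=q1 head=0 tape=z[x]xx__   (q1,x)→(q1,z,S)
state=q1 head=0 tape=z[z]xx__   (q1,z)→(q0,_,R)
state=q0 head=1 tape=z_[x]x__   (q0,x)→(q1,_,R)
state=q1 head=2 tape=z__[x]__   (q1,x)→(q1,z,S)
state=q1 head=2 tape=z__[z]__   (q1,z)→(q0,_,R)
state=q0 head=3 tape=z___[_]_   (q0,_)→(q1,z,R)
state=q1 head=4 tape=z___z[_]   (q1,_)→(q0,x,L)
state=q0 head=3 tape=z___[z]x
At halt the head is at cell 3.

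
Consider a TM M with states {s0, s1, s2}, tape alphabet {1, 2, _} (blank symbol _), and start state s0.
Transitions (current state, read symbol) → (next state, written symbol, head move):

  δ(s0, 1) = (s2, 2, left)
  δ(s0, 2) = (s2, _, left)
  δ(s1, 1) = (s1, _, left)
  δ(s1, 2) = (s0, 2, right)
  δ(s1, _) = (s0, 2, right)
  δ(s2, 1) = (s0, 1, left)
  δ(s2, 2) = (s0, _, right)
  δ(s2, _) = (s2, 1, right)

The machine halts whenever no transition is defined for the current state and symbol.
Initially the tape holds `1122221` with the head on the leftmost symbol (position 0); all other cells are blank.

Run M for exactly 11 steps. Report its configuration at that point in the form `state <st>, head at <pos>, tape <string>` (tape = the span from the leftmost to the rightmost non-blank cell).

state s2, head at 3, tape 1111__21

state=s0 head=0 tape=_[1]122221   (s0,1)→(s2,2,left)
state=s2 head=-1 tape=[_]2122221   (s2,_)→(s2,1,right)
state=s2 head=0 tape=1[2]122221   (s2,2)→(s0,_,right)
state=s0 head=1 tape=1_[1]22221   (s0,1)→(s2,2,left)
state=s2 head=0 tape=1[_]222221   (s2,_)→(s2,1,right)
state=s2 head=1 tape=11[2]22221   (s2,2)→(s0,_,right)
state=s0 head=2 tape=11_[2]2221   (s0,2)→(s2,_,left)
state=s2 head=1 tape=11[_]_2221   (s2,_)→(s2,1,right)
state=s2 head=2 tape=111[_]2221   (s2,_)→(s2,1,right)
state=s2 head=3 tape=1111[2]221   (s2,2)→(s0,_,right)
state=s0 head=4 tape=1111_[2]21   (s0,2)→(s2,_,left)
state=s2 head=3 tape=1111[_]_21
After 11 steps: state s2, head at 3, tape 1111__21.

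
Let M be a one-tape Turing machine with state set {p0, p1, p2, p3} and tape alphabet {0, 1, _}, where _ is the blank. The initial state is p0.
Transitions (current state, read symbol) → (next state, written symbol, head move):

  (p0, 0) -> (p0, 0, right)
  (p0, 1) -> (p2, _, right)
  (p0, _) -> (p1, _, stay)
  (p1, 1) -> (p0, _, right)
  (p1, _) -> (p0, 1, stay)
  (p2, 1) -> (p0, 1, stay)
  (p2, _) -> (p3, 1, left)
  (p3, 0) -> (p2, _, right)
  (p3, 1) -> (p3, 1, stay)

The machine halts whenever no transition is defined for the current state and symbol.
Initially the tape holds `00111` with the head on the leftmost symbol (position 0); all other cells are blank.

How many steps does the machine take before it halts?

8

state=p0 head=0 tape=[0]0111_   (p0,0)→(p0,0,right)
state=p0 head=1 tape=0[0]111_   (p0,0)→(p0,0,right)
state=p0 head=2 tape=00[1]11_   (p0,1)→(p2,_,right)
state=p2 head=3 tape=00_[1]1_   (p2,1)→(p0,1,stay)
state=p0 head=3 tape=00_[1]1_   (p0,1)→(p2,_,right)
state=p2 head=4 tape=00__[1]_   (p2,1)→(p0,1,stay)
state=p0 head=4 tape=00__[1]_   (p0,1)→(p2,_,right)
state=p2 head=5 tape=00___[_]   (p2,_)→(p3,1,left)
state=p3 head=4 tape=00__[_]1
M halts after 8 transitions.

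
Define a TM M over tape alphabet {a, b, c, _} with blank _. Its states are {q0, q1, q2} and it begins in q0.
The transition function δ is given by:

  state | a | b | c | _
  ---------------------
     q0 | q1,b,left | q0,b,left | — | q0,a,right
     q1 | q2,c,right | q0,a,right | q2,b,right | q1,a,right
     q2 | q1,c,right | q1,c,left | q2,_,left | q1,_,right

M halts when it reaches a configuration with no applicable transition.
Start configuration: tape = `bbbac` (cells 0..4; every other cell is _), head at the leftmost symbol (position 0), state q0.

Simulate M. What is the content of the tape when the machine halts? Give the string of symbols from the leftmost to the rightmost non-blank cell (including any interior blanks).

q0 | ___[b]bbac   read b → write b, move left, go to q0
q0 | __[_]bbbac   read _ → write a, move right, go to q0
q0 | __a[b]bbac   read b → write b, move left, go to q0
q0 | __[a]bbbac   read a → write b, move left, go to q1
q1 | _[_]bbbbac   read _ → write a, move right, go to q1
q1 | _a[b]bbbac   read b → write a, move right, go to q0
q0 | _aa[b]bbac   read b → write b, move left, go to q0
q0 | _a[a]bbbac   read a → write b, move left, go to q1
q1 | _[a]bbbbac   read a → write c, move right, go to q2
q2 | _c[b]bbbac   read b → write c, move left, go to q1
q1 | _[c]cbbbac   read c → write b, move right, go to q2
q2 | _b[c]bbbac   read c → write _, move left, go to q2
q2 | _[b]_bbbac   read b → write c, move left, go to q1
q1 | [_]c_bbbac   read _ → write a, move right, go to q1
q1 | a[c]_bbbac   read c → write b, move right, go to q2
q2 | ab[_]bbbac   read _ → write _, move right, go to q1
q1 | ab_[b]bbac   read b → write a, move right, go to q0
q0 | ab_a[b]bac   read b → write b, move left, go to q0
q0 | ab_[a]bbac   read a → write b, move left, go to q1
q1 | ab[_]bbbac   read _ → write a, move right, go to q1
q1 | aba[b]bbac   read b → write a, move right, go to q0
q0 | abaa[b]bac   read b → write b, move left, go to q0
q0 | aba[a]bbac   read a → write b, move left, go to q1
q1 | ab[a]bbbac   read a → write c, move right, go to q2
q2 | abc[b]bbac   read b → write c, move left, go to q1
q1 | ab[c]cbbac   read c → write b, move right, go to q2
q2 | abb[c]bbac   read c → write _, move left, go to q2
q2 | ab[b]_bbac   read b → write c, move left, go to q1
q1 | a[b]c_bbac   read b → write a, move right, go to q0
q0 | aa[c]_bbac
The non-blank tape span at halt is aac_bbac.

aac_bbac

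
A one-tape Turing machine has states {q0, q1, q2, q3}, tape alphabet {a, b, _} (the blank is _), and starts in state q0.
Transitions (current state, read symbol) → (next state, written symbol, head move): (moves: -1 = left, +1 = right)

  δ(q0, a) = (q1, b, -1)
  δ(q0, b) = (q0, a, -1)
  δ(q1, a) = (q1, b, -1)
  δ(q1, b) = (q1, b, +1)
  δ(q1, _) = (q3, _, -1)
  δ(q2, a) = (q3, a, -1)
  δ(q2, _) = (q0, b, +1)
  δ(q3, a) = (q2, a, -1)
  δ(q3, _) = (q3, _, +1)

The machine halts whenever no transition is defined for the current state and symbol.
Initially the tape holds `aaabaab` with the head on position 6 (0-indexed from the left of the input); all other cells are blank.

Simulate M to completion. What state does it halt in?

q3

state=q0 head=6 tape=aaabaa[b]_   (q0,b)→(q0,a,-1)
state=q0 head=5 tape=aaaba[a]a_   (q0,a)→(q1,b,-1)
state=q1 head=4 tape=aaab[a]ba_   (q1,a)→(q1,b,-1)
state=q1 head=3 tape=aaa[b]bba_   (q1,b)→(q1,b,+1)
state=q1 head=4 tape=aaab[b]ba_   (q1,b)→(q1,b,+1)
state=q1 head=5 tape=aaabb[b]a_   (q1,b)→(q1,b,+1)
state=q1 head=6 tape=aaabbb[a]_   (q1,a)→(q1,b,-1)
state=q1 head=5 tape=aaabb[b]b_   (q1,b)→(q1,b,+1)
state=q1 head=6 tape=aaabbb[b]_   (q1,b)→(q1,b,+1)
state=q1 head=7 tape=aaabbbb[_]   (q1,_)→(q3,_,-1)
state=q3 head=6 tape=aaabbb[b]_
No transition is defined for (q3, b); M halts in state q3.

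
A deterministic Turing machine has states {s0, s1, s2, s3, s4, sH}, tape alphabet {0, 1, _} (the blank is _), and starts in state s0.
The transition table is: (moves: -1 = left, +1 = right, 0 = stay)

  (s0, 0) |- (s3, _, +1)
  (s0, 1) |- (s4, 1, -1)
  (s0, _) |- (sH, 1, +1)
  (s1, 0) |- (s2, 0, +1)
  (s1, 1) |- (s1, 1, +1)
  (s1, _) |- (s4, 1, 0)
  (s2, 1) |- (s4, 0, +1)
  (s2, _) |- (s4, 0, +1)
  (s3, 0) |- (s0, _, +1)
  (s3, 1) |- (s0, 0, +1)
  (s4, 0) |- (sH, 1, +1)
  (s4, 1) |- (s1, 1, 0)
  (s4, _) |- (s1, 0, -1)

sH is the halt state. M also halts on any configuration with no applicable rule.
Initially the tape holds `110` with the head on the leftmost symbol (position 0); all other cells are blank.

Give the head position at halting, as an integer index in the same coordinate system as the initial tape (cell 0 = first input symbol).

state=s0 head=0 tape=__[1]10__   (s0,1)→(s4,1,-1)
state=s4 head=-1 tape=_[_]110__   (s4,_)→(s1,0,-1)
state=s1 head=-2 tape=[_]0110__   (s1,_)→(s4,1,0)
state=s4 head=-2 tape=[1]0110__   (s4,1)→(s1,1,0)
state=s1 head=-2 tape=[1]0110__   (s1,1)→(s1,1,+1)
state=s1 head=-1 tape=1[0]110__   (s1,0)→(s2,0,+1)
state=s2 head=0 tape=10[1]10__   (s2,1)→(s4,0,+1)
state=s4 head=1 tape=100[1]0__   (s4,1)→(s1,1,0)
state=s1 head=1 tape=100[1]0__   (s1,1)→(s1,1,+1)
state=s1 head=2 tape=1001[0]__   (s1,0)→(s2,0,+1)
state=s2 head=3 tape=10010[_]_   (s2,_)→(s4,0,+1)
state=s4 head=4 tape=100100[_]   (s4,_)→(s1,0,-1)
state=s1 head=3 tape=10010[0]0   (s1,0)→(s2,0,+1)
state=s2 head=4 tape=100100[0]
At halt the head is at cell 4.

4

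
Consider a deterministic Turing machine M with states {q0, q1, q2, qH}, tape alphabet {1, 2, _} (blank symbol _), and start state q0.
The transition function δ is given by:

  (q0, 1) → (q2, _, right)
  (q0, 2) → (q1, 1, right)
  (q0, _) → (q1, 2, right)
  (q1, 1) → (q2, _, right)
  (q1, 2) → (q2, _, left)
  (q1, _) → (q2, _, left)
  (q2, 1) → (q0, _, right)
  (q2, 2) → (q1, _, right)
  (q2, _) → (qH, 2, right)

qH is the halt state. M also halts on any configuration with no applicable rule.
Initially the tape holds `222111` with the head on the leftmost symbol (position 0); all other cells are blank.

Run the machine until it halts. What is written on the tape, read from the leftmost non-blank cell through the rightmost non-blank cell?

q0 | [2]22111   read 2 → write 1, move right, go to q1
q1 | 1[2]2111   read 2 → write _, move left, go to q2
q2 | [1]_2111   read 1 → write _, move right, go to q0
q0 | _[_]2111   read _ → write 2, move right, go to q1
q1 | _2[2]111   read 2 → write _, move left, go to q2
q2 | _[2]_111   read 2 → write _, move right, go to q1
q1 | __[_]111   read _ → write _, move left, go to q2
q2 | _[_]_111   read _ → write 2, move right, go to qH
qH | _2[_]111
The non-blank tape span at halt is 2_111.

2_111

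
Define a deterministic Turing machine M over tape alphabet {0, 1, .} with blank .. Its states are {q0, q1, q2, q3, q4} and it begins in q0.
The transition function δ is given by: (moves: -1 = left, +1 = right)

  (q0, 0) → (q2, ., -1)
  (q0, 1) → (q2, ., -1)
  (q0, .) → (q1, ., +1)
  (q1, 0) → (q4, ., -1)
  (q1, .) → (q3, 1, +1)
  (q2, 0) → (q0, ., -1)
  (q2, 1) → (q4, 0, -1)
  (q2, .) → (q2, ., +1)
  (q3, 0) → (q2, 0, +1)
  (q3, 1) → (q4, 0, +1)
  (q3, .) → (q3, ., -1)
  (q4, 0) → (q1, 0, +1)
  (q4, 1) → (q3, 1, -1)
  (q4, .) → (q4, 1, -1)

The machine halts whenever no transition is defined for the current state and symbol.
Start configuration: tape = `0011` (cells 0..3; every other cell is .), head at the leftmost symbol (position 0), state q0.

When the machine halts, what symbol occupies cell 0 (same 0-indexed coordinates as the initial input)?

state=q0 head=0 tape=.[0]011.   (q0,0)→(q2,.,-1)
state=q2 head=-1 tape=[.].011.   (q2,.)→(q2,.,+1)
state=q2 head=0 tape=.[.]011.   (q2,.)→(q2,.,+1)
state=q2 head=1 tape=..[0]11.   (q2,0)→(q0,.,-1)
state=q0 head=0 tape=.[.].11.   (q0,.)→(q1,.,+1)
state=q1 head=1 tape=..[.]11.   (q1,.)→(q3,1,+1)
state=q3 head=2 tape=..1[1]1.   (q3,1)→(q4,0,+1)
state=q4 head=3 tape=..10[1].   (q4,1)→(q3,1,-1)
state=q3 head=2 tape=..1[0]1.   (q3,0)→(q2,0,+1)
state=q2 head=3 tape=..10[1].   (q2,1)→(q4,0,-1)
state=q4 head=2 tape=..1[0]0.   (q4,0)→(q1,0,+1)
state=q1 head=3 tape=..10[0].   (q1,0)→(q4,.,-1)
state=q4 head=2 tape=..1[0]..   (q4,0)→(q1,0,+1)
state=q1 head=3 tape=..10[.].   (q1,.)→(q3,1,+1)
state=q3 head=4 tape=..101[.]   (q3,.)→(q3,.,-1)
state=q3 head=3 tape=..10[1].   (q3,1)→(q4,0,+1)
state=q4 head=4 tape=..100[.]   (q4,.)→(q4,1,-1)
state=q4 head=3 tape=..10[0]1   (q4,0)→(q1,0,+1)
state=q1 head=4 tape=..100[1]
Cell 0 holds . when M halts.

.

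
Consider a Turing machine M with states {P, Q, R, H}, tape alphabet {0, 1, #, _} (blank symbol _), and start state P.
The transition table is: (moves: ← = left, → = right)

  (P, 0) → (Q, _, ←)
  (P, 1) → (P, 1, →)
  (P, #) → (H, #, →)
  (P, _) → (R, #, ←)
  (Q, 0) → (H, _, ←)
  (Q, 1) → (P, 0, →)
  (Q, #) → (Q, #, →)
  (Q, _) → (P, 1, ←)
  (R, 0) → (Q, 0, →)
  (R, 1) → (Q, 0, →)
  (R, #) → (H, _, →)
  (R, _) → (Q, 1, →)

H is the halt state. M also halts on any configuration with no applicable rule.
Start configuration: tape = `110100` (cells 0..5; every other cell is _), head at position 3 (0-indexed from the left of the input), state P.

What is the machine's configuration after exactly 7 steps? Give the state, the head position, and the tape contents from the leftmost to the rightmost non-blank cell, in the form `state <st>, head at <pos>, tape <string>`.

state=P head=3 tape=110[1]00   (P,1)→(P,1,→)
state=P head=4 tape=1101[0]0   (P,0)→(Q,_,←)
state=Q head=3 tape=110[1]_0   (Q,1)→(P,0,→)
state=P head=4 tape=1100[_]0   (P,_)→(R,#,←)
state=R head=3 tape=110[0]#0   (R,0)→(Q,0,→)
state=Q head=4 tape=1100[#]0   (Q,#)→(Q,#,→)
state=Q head=5 tape=1100#[0]   (Q,0)→(H,_,←)
state=H head=4 tape=1100[#]_
After 7 steps: state H, head at 4, tape 1100#.

state H, head at 4, tape 1100#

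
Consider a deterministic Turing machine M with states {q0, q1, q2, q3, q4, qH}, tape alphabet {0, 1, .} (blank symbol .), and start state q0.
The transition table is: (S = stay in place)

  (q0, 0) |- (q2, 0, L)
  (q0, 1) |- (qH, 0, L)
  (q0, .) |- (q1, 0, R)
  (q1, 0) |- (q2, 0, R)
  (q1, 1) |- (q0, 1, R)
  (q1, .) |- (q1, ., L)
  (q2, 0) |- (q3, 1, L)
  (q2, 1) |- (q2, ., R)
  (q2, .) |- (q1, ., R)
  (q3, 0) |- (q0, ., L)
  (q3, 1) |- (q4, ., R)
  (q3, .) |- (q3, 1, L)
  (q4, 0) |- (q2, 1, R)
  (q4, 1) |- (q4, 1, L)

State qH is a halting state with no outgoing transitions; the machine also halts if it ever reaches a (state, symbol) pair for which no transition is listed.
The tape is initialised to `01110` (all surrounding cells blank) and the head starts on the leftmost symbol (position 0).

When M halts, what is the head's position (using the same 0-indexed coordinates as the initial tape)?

q0 | .[0]1110   read 0 → write 0, move L, go to q2
q2 | [.]01110   read . → write ., move R, go to q1
q1 | .[0]1110   read 0 → write 0, move R, go to q2
q2 | .0[1]110   read 1 → write ., move R, go to q2
q2 | .0.[1]10   read 1 → write ., move R, go to q2
q2 | .0..[1]0   read 1 → write ., move R, go to q2
q2 | .0...[0]   read 0 → write 1, move L, go to q3
q3 | .0..[.]1   read . → write 1, move L, go to q3
q3 | .0.[.]11   read . → write 1, move L, go to q3
q3 | .0[.]111   read . → write 1, move L, go to q3
q3 | .[0]1111   read 0 → write ., move L, go to q0
q0 | [.].1111   read . → write 0, move R, go to q1
q1 | 0[.]1111   read . → write ., move L, go to q1
q1 | [0].1111   read 0 → write 0, move R, go to q2
q2 | 0[.]1111   read . → write ., move R, go to q1
q1 | 0.[1]111   read 1 → write 1, move R, go to q0
q0 | 0.1[1]11   read 1 → write 0, move L, go to qH
qH | 0.[1]011
At halt the head is at cell 1.

1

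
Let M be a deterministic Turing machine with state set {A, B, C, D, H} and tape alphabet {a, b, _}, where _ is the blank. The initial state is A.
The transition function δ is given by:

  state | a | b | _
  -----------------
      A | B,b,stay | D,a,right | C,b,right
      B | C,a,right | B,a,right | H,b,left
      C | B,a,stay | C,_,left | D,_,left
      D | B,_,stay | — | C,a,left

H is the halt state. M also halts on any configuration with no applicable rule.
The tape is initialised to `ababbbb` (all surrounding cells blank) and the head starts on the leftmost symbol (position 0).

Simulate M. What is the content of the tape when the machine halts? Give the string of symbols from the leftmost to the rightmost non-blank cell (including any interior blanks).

aab_bbb

state=A head=0 tape=[a]babbbb   (A,a)→(B,b,stay)
state=B head=0 tape=[b]babbbb   (B,b)→(B,a,right)
state=B head=1 tape=a[b]abbbb   (B,b)→(B,a,right)
state=B head=2 tape=aa[a]bbbb   (B,a)→(C,a,right)
state=C head=3 tape=aaa[b]bbb   (C,b)→(C,_,left)
state=C head=2 tape=aa[a]_bbb   (C,a)→(B,a,stay)
state=B head=2 tape=aa[a]_bbb   (B,a)→(C,a,right)
state=C head=3 tape=aaa[_]bbb   (C,_)→(D,_,left)
state=D head=2 tape=aa[a]_bbb   (D,a)→(B,_,stay)
state=B head=2 tape=aa[_]_bbb   (B,_)→(H,b,left)
state=H head=1 tape=a[a]b_bbb
The non-blank tape span at halt is aab_bbb.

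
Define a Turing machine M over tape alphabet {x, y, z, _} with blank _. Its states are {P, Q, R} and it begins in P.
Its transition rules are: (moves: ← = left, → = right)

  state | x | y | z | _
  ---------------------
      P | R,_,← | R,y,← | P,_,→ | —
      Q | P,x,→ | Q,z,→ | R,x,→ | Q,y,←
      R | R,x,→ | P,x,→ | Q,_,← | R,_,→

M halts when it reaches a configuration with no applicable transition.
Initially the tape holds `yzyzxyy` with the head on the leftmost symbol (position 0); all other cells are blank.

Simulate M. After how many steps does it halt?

P | _[y]zyzxyy_   read y → write y, move ←, go to R
R | [_]yzyzxyy_   read _ → write _, move →, go to R
R | _[y]zyzxyy_   read y → write x, move →, go to P
P | _x[z]yzxyy_   read z → write _, move →, go to P
P | _x_[y]zxyy_   read y → write y, move ←, go to R
R | _x[_]yzxyy_   read _ → write _, move →, go to R
R | _x_[y]zxyy_   read y → write x, move →, go to P
P | _x_x[z]xyy_   read z → write _, move →, go to P
P | _x_x_[x]yy_   read x → write _, move ←, go to R
R | _x_x[_]_yy_   read _ → write _, move →, go to R
R | _x_x_[_]yy_   read _ → write _, move →, go to R
R | _x_x__[y]y_   read y → write x, move →, go to P
P | _x_x__x[y]_   read y → write y, move ←, go to R
R | _x_x__[x]y_   read x → write x, move →, go to R
R | _x_x__x[y]_   read y → write x, move →, go to P
P | _x_x__xx[_]
M halts after 15 transitions.

15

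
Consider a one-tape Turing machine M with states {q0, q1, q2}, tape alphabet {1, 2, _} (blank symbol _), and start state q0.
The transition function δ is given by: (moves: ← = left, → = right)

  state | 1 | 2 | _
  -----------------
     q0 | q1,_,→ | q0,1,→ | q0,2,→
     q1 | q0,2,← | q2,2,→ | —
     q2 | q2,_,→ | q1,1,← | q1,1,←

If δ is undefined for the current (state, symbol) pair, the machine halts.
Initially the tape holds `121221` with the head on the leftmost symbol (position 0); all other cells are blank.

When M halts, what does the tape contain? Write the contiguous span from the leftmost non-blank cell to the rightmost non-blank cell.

q0 | [1]21221   read 1 → write _, move →, go to q1
q1 | _[2]1221   read 2 → write 2, move →, go to q2
q2 | _2[1]221   read 1 → write _, move →, go to q2
q2 | _2_[2]21   read 2 → write 1, move ←, go to q1
q1 | _2[_]121
The non-blank tape span at halt is 2_121.

2_121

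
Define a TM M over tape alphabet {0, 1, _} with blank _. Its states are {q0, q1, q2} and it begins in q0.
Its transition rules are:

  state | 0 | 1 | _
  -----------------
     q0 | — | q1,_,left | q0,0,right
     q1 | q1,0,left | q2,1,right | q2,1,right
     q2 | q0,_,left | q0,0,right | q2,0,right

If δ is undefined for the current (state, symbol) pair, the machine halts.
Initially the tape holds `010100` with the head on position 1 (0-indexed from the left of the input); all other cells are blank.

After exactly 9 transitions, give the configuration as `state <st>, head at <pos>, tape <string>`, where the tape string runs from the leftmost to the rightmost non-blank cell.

state q2, head at 2, tape 10000100

q0 | __0[1]0100   read 1 → write _, move left, go to q1
q1 | __[0]_0100   read 0 → write 0, move left, go to q1
q1 | _[_]0_0100   read _ → write 1, move right, go to q2
q2 | _1[0]_0100   read 0 → write _, move left, go to q0
q0 | _[1]__0100   read 1 → write _, move left, go to q1
q1 | [_]___0100   read _ → write 1, move right, go to q2
q2 | 1[_]__0100   read _ → write 0, move right, go to q2
q2 | 10[_]_0100   read _ → write 0, move right, go to q2
q2 | 100[_]0100   read _ → write 0, move right, go to q2
q2 | 1000[0]100
After 9 steps: state q2, head at 2, tape 10000100.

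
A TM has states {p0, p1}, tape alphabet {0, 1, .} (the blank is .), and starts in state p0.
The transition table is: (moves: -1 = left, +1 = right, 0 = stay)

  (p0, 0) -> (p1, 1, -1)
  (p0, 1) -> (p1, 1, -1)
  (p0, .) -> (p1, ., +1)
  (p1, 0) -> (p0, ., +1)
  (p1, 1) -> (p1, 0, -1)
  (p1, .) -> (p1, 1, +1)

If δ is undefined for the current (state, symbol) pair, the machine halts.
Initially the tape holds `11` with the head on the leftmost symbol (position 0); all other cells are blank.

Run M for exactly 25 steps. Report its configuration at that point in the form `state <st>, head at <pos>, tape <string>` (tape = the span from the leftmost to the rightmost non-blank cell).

state p1, head at -5, tape 000001

p0 | .....[1]1   read 1 → write 1, move -1, go to p1
p1 | ....[.]11   read . → write 1, move +1, go to p1
p1 | ....1[1]1   read 1 → write 0, move -1, go to p1
p1 | ....[1]01   read 1 → write 0, move -1, go to p1
p1 | ...[.]001   read . → write 1, move +1, go to p1
p1 | ...1[0]01   read 0 → write ., move +1, go to p0
p0 | ...1.[0]1   read 0 → write 1, move -1, go to p1
p1 | ...1[.]11   read . → write 1, move +1, go to p1
p1 | ...11[1]1   read 1 → write 0, move -1, go to p1
p1 | ...1[1]01   read 1 → write 0, move -1, go to p1
p1 | ...[1]001   read 1 → write 0, move -1, go to p1
p1 | ..[.]0001   read . → write 1, move +1, go to p1
p1 | ..1[0]001   read 0 → write ., move +1, go to p0
p0 | ..1.[0]01   read 0 → write 1, move -1, go to p1
p1 | ..1[.]101   read . → write 1, move +1, go to p1
p1 | ..11[1]01   read 1 → write 0, move -1, go to p1
p1 | ..1[1]001   read 1 → write 0, move -1, go to p1
p1 | ..[1]0001   read 1 → write 0, move -1, go to p1
p1 | .[.]00001   read . → write 1, move +1, go to p1
p1 | .1[0]0001   read 0 → write ., move +1, go to p0
p0 | .1.[0]001   read 0 → write 1, move -1, go to p1
p1 | .1[.]1001   read . → write 1, move +1, go to p1
p1 | .11[1]001   read 1 → write 0, move -1, go to p1
p1 | .1[1]0001   read 1 → write 0, move -1, go to p1
p1 | .[1]00001   read 1 → write 0, move -1, go to p1
p1 | [.]000001
After 25 steps: state p1, head at -5, tape 000001.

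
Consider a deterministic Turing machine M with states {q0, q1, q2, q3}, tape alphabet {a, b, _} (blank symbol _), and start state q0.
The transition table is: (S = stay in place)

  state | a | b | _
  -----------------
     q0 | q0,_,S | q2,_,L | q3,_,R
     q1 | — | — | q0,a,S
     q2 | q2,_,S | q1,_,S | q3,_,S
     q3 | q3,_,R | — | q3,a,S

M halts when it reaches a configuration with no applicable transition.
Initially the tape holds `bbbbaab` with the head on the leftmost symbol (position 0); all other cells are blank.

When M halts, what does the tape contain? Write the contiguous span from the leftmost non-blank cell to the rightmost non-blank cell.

q0 | _[b]bbbaab   read b → write _, move L, go to q2
q2 | [_]_bbbaab   read _ → write _, move S, go to q3
q3 | [_]_bbbaab   read _ → write a, move S, go to q3
q3 | [a]_bbbaab   read a → write _, move R, go to q3
q3 | _[_]bbbaab   read _ → write a, move S, go to q3
q3 | _[a]bbbaab   read a → write _, move R, go to q3
q3 | __[b]bbaab
The non-blank tape span at halt is bbbaab.

bbbaab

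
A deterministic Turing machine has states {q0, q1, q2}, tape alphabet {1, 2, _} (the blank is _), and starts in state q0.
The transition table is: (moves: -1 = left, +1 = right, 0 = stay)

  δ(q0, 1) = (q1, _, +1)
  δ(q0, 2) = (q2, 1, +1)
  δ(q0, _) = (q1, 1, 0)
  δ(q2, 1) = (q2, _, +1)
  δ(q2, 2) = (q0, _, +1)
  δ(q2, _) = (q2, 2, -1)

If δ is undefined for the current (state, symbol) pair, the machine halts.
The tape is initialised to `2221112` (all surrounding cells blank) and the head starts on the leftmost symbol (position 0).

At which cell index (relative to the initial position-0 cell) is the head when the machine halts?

7

state=q0 head=0 tape=[2]221112_   (q0,2)→(q2,1,+1)
state=q2 head=1 tape=1[2]21112_   (q2,2)→(q0,_,+1)
state=q0 head=2 tape=1_[2]1112_   (q0,2)→(q2,1,+1)
state=q2 head=3 tape=1_1[1]112_   (q2,1)→(q2,_,+1)
state=q2 head=4 tape=1_1_[1]12_   (q2,1)→(q2,_,+1)
state=q2 head=5 tape=1_1__[1]2_   (q2,1)→(q2,_,+1)
state=q2 head=6 tape=1_1___[2]_   (q2,2)→(q0,_,+1)
state=q0 head=7 tape=1_1____[_]   (q0,_)→(q1,1,0)
state=q1 head=7 tape=1_1____[1]
At halt the head is at cell 7.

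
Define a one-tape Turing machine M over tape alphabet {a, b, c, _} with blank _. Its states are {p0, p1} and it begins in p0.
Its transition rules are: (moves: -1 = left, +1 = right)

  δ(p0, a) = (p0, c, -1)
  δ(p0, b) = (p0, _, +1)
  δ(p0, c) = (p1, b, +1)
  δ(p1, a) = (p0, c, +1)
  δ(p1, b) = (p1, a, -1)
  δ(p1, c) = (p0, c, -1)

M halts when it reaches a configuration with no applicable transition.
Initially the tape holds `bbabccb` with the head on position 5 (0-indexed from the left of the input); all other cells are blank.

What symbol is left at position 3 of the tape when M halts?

p0 | bbabc[c]b_   read c → write b, move +1, go to p1
p1 | bbabcb[b]_   read b → write a, move -1, go to p1
p1 | bbabc[b]a_   read b → write a, move -1, go to p1
p1 | bbab[c]aa_   read c → write c, move -1, go to p0
p0 | bba[b]caa_   read b → write _, move +1, go to p0
p0 | bba_[c]aa_   read c → write b, move +1, go to p1
p1 | bba_b[a]a_   read a → write c, move +1, go to p0
p0 | bba_bc[a]_   read a → write c, move -1, go to p0
p0 | bba_b[c]c_   read c → write b, move +1, go to p1
p1 | bba_bb[c]_   read c → write c, move -1, go to p0
p0 | bba_b[b]c_   read b → write _, move +1, go to p0
p0 | bba_b_[c]_   read c → write b, move +1, go to p1
p1 | bba_b_b[_]
Cell 3 holds _ when M halts.

_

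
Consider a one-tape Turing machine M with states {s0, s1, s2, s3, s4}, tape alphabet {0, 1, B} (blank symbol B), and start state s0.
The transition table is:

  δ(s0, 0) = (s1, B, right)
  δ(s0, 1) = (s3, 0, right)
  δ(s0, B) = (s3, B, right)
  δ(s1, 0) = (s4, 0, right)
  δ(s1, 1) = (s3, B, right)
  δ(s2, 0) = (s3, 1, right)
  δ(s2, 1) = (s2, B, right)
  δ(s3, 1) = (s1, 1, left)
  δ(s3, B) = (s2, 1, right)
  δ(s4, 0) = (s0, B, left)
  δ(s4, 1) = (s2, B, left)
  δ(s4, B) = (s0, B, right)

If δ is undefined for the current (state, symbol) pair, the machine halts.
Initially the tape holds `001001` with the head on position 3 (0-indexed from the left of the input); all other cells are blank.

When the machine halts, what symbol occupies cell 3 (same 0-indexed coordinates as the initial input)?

B

s0 | 001[0]01B   read 0 → write B, move right, go to s1
s1 | 001B[0]1B   read 0 → write 0, move right, go to s4
s4 | 001B0[1]B   read 1 → write B, move left, go to s2
s2 | 001B[0]BB   read 0 → write 1, move right, go to s3
s3 | 001B1[B]B   read B → write 1, move right, go to s2
s2 | 001B11[B]
Cell 3 holds B when M halts.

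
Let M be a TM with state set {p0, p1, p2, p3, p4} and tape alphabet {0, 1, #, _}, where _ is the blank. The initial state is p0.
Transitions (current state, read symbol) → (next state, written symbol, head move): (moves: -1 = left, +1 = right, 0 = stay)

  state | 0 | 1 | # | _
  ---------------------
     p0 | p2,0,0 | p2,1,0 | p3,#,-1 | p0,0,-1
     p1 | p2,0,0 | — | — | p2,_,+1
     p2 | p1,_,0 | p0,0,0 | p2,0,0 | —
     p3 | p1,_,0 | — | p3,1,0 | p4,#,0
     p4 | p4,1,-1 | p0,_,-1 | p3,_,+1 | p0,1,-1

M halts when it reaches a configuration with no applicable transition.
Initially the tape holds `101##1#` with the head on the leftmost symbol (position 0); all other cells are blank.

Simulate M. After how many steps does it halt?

state=p0 head=0 tape=[1]01##1#_   (p0,1)→(p2,1,0)
state=p2 head=0 tape=[1]01##1#_   (p2,1)→(p0,0,0)
state=p0 head=0 tape=[0]01##1#_   (p0,0)→(p2,0,0)
state=p2 head=0 tape=[0]01##1#_   (p2,0)→(p1,_,0)
state=p1 head=0 tape=[_]01##1#_   (p1,_)→(p2,_,+1)
state=p2 head=1 tape=_[0]1##1#_   (p2,0)→(p1,_,0)
state=p1 head=1 tape=_[_]1##1#_   (p1,_)→(p2,_,+1)
state=p2 head=2 tape=__[1]##1#_   (p2,1)→(p0,0,0)
state=p0 head=2 tape=__[0]##1#_   (p0,0)→(p2,0,0)
state=p2 head=2 tape=__[0]##1#_   (p2,0)→(p1,_,0)
state=p1 head=2 tape=__[_]##1#_   (p1,_)→(p2,_,+1)
state=p2 head=3 tape=___[#]#1#_   (p2,#)→(p2,0,0)
state=p2 head=3 tape=___[0]#1#_   (p2,0)→(p1,_,0)
state=p1 head=3 tape=___[_]#1#_   (p1,_)→(p2,_,+1)
state=p2 head=4 tape=____[#]1#_   (p2,#)→(p2,0,0)
state=p2 head=4 tape=____[0]1#_   (p2,0)→(p1,_,0)
state=p1 head=4 tape=____[_]1#_   (p1,_)→(p2,_,+1)
state=p2 head=5 tape=_____[1]#_   (p2,1)→(p0,0,0)
state=p0 head=5 tape=_____[0]#_   (p0,0)→(p2,0,0)
state=p2 head=5 tape=_____[0]#_   (p2,0)→(p1,_,0)
state=p1 head=5 tape=_____[_]#_   (p1,_)→(p2,_,+1)
state=p2 head=6 tape=______[#]_   (p2,#)→(p2,0,0)
state=p2 head=6 tape=______[0]_   (p2,0)→(p1,_,0)
state=p1 head=6 tape=______[_]_   (p1,_)→(p2,_,+1)
state=p2 head=7 tape=_______[_]
M halts after 24 transitions.

24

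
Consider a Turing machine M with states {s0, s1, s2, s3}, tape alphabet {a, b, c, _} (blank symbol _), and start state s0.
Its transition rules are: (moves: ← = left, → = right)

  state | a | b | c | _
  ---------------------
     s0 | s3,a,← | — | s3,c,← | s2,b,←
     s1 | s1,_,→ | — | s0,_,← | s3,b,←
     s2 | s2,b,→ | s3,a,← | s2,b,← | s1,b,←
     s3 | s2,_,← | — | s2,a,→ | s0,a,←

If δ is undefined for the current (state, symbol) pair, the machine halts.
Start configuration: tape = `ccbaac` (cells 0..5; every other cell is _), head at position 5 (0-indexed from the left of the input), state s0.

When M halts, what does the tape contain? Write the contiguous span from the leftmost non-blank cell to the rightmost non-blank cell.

ccbbbc

state=s0 head=5 tape=ccbaa[c]   (s0,c)→(s3,c,←)
state=s3 head=4 tape=ccba[a]c   (s3,a)→(s2,_,←)
state=s2 head=3 tape=ccb[a]_c   (s2,a)→(s2,b,→)
state=s2 head=4 tape=ccbb[_]c   (s2,_)→(s1,b,←)
state=s1 head=3 tape=ccb[b]bc
The non-blank tape span at halt is ccbbbc.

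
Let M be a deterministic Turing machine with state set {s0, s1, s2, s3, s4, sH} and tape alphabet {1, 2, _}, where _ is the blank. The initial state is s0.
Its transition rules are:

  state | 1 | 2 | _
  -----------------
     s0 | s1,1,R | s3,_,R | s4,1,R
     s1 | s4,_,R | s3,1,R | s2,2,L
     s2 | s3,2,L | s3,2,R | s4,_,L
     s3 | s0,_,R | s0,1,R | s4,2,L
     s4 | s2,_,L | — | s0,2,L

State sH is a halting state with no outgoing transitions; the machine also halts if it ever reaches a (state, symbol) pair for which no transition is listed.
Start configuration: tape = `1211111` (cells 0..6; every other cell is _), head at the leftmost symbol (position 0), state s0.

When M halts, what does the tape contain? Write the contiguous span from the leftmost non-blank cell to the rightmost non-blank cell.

1222_____1

s0 | ___[1]211111   read 1 → write 1, move R, go to s1
s1 | ___1[2]11111   read 2 → write 1, move R, go to s3
s3 | ___11[1]1111   read 1 → write _, move R, go to s0
s0 | ___11_[1]111   read 1 → write 1, move R, go to s1
s1 | ___11_1[1]11   read 1 → write _, move R, go to s4
s4 | ___11_1_[1]1   read 1 → write _, move L, go to s2
s2 | ___11_1[_]_1   read _ → write _, move L, go to s4
s4 | ___11_[1]__1   read 1 → write _, move L, go to s2
s2 | ___11[_]___1   read _ → write _, move L, go to s4
s4 | ___1[1]____1   read 1 → write _, move L, go to s2
s2 | ___[1]_____1   read 1 → write 2, move L, go to s3
s3 | __[_]2_____1   read _ → write 2, move L, go to s4
s4 | _[_]22_____1   read _ → write 2, move L, go to s0
s0 | [_]222_____1   read _ → write 1, move R, go to s4
s4 | 1[2]22_____1
The non-blank tape span at halt is 1222_____1.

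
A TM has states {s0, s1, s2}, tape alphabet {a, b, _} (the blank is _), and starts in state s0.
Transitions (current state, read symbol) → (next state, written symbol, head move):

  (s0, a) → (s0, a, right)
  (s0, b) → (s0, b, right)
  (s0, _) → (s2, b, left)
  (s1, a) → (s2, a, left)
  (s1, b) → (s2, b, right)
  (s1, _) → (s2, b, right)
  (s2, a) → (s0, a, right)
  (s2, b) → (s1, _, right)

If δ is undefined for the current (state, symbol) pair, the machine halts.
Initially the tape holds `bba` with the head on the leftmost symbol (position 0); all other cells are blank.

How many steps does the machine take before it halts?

s0 | [b]ba___   read b → write b, move right, go to s0
s0 | b[b]a___   read b → write b, move right, go to s0
s0 | bb[a]___   read a → write a, move right, go to s0
s0 | bba[_]__   read _ → write b, move left, go to s2
s2 | bb[a]b__   read a → write a, move right, go to s0
s0 | bba[b]__   read b → write b, move right, go to s0
s0 | bbab[_]_   read _ → write b, move left, go to s2
s2 | bba[b]b_   read b → write _, move right, go to s1
s1 | bba_[b]_   read b → write b, move right, go to s2
s2 | bba_b[_]
M halts after 9 transitions.

9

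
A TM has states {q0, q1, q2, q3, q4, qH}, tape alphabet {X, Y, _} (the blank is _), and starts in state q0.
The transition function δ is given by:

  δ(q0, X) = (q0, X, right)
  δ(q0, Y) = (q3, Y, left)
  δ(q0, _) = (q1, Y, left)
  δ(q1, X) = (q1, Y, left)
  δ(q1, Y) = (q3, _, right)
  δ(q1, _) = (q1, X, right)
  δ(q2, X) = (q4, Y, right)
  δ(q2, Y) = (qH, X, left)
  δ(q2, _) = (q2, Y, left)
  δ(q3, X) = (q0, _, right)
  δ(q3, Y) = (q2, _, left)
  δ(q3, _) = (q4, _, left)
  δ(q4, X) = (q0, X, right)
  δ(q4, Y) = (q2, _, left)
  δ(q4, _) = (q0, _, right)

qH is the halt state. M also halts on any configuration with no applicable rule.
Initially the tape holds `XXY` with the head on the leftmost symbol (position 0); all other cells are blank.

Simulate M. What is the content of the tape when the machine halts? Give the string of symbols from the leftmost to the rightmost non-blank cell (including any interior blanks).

X__Y

state=q0 head=0 tape=__[X]XY   (q0,X)→(q0,X,right)
state=q0 head=1 tape=__X[X]Y   (q0,X)→(q0,X,right)
state=q0 head=2 tape=__XX[Y]   (q0,Y)→(q3,Y,left)
state=q3 head=1 tape=__X[X]Y   (q3,X)→(q0,_,right)
state=q0 head=2 tape=__X_[Y]   (q0,Y)→(q3,Y,left)
state=q3 head=1 tape=__X[_]Y   (q3,_)→(q4,_,left)
state=q4 head=0 tape=__[X]_Y   (q4,X)→(q0,X,right)
state=q0 head=1 tape=__X[_]Y   (q0,_)→(q1,Y,left)
state=q1 head=0 tape=__[X]YY   (q1,X)→(q1,Y,left)
state=q1 head=-1 tape=_[_]YYY   (q1,_)→(q1,X,right)
state=q1 head=0 tape=_X[Y]YY   (q1,Y)→(q3,_,right)
state=q3 head=1 tape=_X_[Y]Y   (q3,Y)→(q2,_,left)
state=q2 head=0 tape=_X[_]_Y   (q2,_)→(q2,Y,left)
state=q2 head=-1 tape=_[X]Y_Y   (q2,X)→(q4,Y,right)
state=q4 head=0 tape=_Y[Y]_Y   (q4,Y)→(q2,_,left)
state=q2 head=-1 tape=_[Y]__Y   (q2,Y)→(qH,X,left)
state=qH head=-2 tape=[_]X__Y
The non-blank tape span at halt is X__Y.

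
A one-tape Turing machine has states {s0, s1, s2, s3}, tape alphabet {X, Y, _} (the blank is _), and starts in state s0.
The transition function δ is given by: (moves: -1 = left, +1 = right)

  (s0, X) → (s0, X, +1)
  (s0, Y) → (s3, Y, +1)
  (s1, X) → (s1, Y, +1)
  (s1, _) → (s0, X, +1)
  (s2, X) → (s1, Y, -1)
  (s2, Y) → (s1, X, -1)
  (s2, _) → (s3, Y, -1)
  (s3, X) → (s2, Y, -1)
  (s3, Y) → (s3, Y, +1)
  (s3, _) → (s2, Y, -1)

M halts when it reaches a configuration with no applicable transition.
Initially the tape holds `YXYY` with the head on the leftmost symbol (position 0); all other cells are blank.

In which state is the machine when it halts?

s1

s0 | _[Y]XYY_   read Y → write Y, move +1, go to s3
s3 | _Y[X]YY_   read X → write Y, move -1, go to s2
s2 | _[Y]YYY_   read Y → write X, move -1, go to s1
s1 | [_]XYYY_   read _ → write X, move +1, go to s0
s0 | X[X]YYY_   read X → write X, move +1, go to s0
s0 | XX[Y]YY_   read Y → write Y, move +1, go to s3
s3 | XXY[Y]Y_   read Y → write Y, move +1, go to s3
s3 | XXYY[Y]_   read Y → write Y, move +1, go to s3
s3 | XXYYY[_]   read _ → write Y, move -1, go to s2
s2 | XXYY[Y]Y   read Y → write X, move -1, go to s1
s1 | XXY[Y]XY
No transition is defined for (s1, Y); M halts in state s1.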